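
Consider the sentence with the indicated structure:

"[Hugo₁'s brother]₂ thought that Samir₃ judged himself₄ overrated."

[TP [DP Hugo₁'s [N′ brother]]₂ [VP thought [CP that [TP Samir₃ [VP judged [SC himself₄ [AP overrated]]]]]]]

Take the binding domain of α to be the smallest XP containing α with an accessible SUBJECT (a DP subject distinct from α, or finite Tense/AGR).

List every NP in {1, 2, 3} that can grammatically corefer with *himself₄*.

{3}

*himself* is an anaphor, so Principle A applies: it must be bound in its binding domain.
Binding domain of *himself₄*: the embedded TP, whose subject is Samir₃.
*Hugo₁* does not c-command the anaphor → cannot bind it.
*[Hugo₁'s brother]₂* c-commands the anaphor but is outside its binding domain → cannot satisfy Principle A.
*Samir₃* c-commands the anaphor within its binding domain → licit binder.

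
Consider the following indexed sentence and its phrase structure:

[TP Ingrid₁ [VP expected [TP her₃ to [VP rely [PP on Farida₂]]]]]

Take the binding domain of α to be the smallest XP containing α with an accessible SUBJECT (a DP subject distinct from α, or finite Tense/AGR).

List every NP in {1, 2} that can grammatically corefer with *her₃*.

*her* is a pronoun, so Principle B applies: it must be free in its binding domain.
Binding domain of *her₃*: the matrix TP, whose subject is Ingrid₁.
*Ingrid₁* c-commands the pronoun within its binding domain → coindexation would violate Principle B.
*Farida₂*: the pronoun c-commands this R-expression → coindexation would violate Principle C on *Farida₂*.

none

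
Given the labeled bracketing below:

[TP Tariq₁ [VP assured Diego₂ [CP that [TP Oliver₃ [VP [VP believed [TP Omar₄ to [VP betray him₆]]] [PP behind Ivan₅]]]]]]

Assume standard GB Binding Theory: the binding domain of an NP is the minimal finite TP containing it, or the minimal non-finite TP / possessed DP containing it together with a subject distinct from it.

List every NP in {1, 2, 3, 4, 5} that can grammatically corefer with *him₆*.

{1, 2, 3, 5}

*him* is a pronoun, so Principle B applies: it must be free in its binding domain.
Binding domain of *him₆*: the embedded TP, whose subject is Omar₄.
*Tariq₁* c-commands the pronoun but from outside its binding domain, and is not c-commanded by it → coindexation permitted.
*Diego₂* c-commands the pronoun but from outside its binding domain, and is not c-commanded by it → coindexation permitted.
*Oliver₃* c-commands the pronoun but from outside its binding domain, and is not c-commanded by it → coindexation permitted.
*Omar₄* c-commands the pronoun within its binding domain → coindexation would violate Principle B.
*Ivan₅* and the pronoun do not c-command one another → neither Principle B nor Principle C is at stake; coindexation permitted.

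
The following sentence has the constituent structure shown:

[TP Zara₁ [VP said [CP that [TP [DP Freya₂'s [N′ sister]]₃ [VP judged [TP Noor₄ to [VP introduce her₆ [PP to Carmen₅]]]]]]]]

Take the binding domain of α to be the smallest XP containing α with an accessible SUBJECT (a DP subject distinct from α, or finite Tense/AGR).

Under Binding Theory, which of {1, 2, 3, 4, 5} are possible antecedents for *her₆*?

*her* is a pronoun, so Principle B applies: it must be free in its binding domain.
Binding domain of *her₆*: the embedded TP, whose subject is Noor₄.
*Zara₁* c-commands the pronoun but from outside its binding domain, and is not c-commanded by it → coindexation permitted.
*Freya₂* and the pronoun do not c-command one another → neither Principle B nor Principle C is at stake; coindexation permitted.
*[Freya₂'s sister]₃* c-commands the pronoun but from outside its binding domain, and is not c-commanded by it → coindexation permitted.
*Noor₄* c-commands the pronoun within its binding domain → coindexation would violate Principle B.
*Carmen₅*: the pronoun c-commands this R-expression → coindexation would violate Principle C on *Carmen₅*.

{1, 2, 3}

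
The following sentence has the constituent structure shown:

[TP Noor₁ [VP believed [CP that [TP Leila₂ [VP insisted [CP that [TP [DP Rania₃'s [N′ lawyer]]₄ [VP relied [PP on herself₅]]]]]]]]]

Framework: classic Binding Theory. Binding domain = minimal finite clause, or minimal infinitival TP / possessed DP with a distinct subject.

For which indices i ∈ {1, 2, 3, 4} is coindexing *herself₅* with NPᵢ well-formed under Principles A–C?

{4}

*herself* is an anaphor, so Principle A applies: it must be bound in its binding domain.
Binding domain of *herself₅*: the embedded TP, whose subject is [Rania₃'s lawyer]₄.
*Noor₁* c-commands the anaphor but is outside its binding domain → cannot satisfy Principle A.
*Leila₂* c-commands the anaphor but is outside its binding domain → cannot satisfy Principle A.
*Rania₃* does not c-command the anaphor → cannot bind it.
*[Rania₃'s lawyer]₄* c-commands the anaphor within its binding domain → licit binder.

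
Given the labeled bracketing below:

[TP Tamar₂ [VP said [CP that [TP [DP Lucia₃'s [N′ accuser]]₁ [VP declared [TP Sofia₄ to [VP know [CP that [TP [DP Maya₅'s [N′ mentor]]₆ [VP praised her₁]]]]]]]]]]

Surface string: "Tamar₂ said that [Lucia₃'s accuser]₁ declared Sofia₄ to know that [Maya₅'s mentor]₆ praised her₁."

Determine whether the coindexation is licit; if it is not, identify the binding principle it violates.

grammatical

The two coindexed NPs are *[Lucia₃'s accuser]₁* and *her₁*.
*her₁* is a pronoun; its binding domain is the embedded TP, whose subject is [Maya₅'s mentor]₆. Within that domain it is c-commanded only by *[Maya₅'s mentor]₆*, which carries a different index — the pronoun is free locally, so Principle B holds.
*[Lucia₃'s accuser]₁* is an R-expression; *her₁* does not c-command it, and no other NP shares its index, so Principle C is satisfied.
All principles are respected.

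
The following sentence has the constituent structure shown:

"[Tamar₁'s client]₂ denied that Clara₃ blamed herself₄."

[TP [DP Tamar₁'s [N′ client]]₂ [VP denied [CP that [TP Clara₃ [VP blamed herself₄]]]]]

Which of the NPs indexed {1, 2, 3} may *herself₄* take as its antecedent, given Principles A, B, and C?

*herself* is an anaphor, so Principle A applies: it must be bound in its binding domain.
Binding domain of *herself₄*: the embedded TP, whose subject is Clara₃.
*Tamar₁* does not c-command the anaphor → cannot bind it.
*[Tamar₁'s client]₂* c-commands the anaphor but is outside its binding domain → cannot satisfy Principle A.
*Clara₃* c-commands the anaphor within its binding domain → licit binder.

{3}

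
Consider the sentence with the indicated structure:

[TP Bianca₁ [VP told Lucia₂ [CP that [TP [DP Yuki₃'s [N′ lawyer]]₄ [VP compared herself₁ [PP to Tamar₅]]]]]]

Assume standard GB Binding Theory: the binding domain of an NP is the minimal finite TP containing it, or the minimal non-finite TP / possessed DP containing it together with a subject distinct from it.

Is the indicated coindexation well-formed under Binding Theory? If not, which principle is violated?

Principle A

The two coindexed NPs are *Bianca₁* and *herself₁*.
*herself₁* is an anaphor. Principle A requires it to be bound within its binding domain — the embedded TP, whose subject is [Yuki₃'s lawyer]₄.
Within that domain it is c-commanded by *[Yuki₃'s lawyer]₄*, which does not share its index.
*Bianca₁* does c-command the anaphor, but from outside its binding domain.
The anaphor is unbound in its domain → Principle A violation.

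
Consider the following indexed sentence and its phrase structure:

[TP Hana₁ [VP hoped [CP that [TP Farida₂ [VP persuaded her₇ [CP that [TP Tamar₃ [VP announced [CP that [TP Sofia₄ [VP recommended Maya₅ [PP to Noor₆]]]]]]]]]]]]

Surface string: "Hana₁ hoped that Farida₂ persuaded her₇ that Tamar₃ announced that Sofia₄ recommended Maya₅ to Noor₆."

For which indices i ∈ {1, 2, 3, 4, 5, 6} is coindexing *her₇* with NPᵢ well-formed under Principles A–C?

*her* is a pronoun, so Principle B applies: it must be free in its binding domain.
Binding domain of *her₇*: the embedded TP, whose subject is Farida₂.
*Hana₁* c-commands the pronoun but from outside its binding domain, and is not c-commanded by it → coindexation permitted.
*Farida₂* c-commands the pronoun within its binding domain → coindexation would violate Principle B.
*Tamar₃*: the pronoun c-commands this R-expression → coindexation would violate Principle C on *Tamar₃*.
*Sofia₄*: the pronoun c-commands this R-expression → coindexation would violate Principle C on *Sofia₄*.
*Maya₅*: the pronoun c-commands this R-expression → coindexation would violate Principle C on *Maya₅*.
*Noor₆*: the pronoun c-commands this R-expression → coindexation would violate Principle C on *Noor₆*.

{1}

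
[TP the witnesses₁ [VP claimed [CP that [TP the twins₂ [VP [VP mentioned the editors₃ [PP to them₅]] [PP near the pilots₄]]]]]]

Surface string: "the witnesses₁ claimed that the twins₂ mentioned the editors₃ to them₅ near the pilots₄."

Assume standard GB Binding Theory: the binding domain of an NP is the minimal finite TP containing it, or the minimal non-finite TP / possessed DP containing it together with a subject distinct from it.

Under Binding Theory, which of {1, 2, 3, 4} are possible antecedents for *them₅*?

*them* is a pronoun, so Principle B applies: it must be free in its binding domain.
Binding domain of *them₅*: the embedded TP, whose subject is the twins₂.
*the witnesses₁* c-commands the pronoun but from outside its binding domain, and is not c-commanded by it → coindexation permitted.
*the twins₂* c-commands the pronoun within its binding domain → coindexation would violate Principle B.
*the editors₃* c-commands the pronoun within its binding domain → coindexation would violate Principle B.
*the pilots₄* and the pronoun do not c-command one another → neither Principle B nor Principle C is at stake; coindexation permitted.

{1, 4}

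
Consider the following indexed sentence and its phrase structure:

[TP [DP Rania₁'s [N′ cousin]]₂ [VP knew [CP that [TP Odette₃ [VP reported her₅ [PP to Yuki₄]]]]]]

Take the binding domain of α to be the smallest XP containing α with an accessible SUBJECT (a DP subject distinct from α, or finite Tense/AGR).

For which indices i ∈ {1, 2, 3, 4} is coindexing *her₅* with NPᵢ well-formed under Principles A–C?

{1, 2}

*her* is a pronoun, so Principle B applies: it must be free in its binding domain.
Binding domain of *her₅*: the embedded TP, whose subject is Odette₃.
*Rania₁* and the pronoun do not c-command one another → neither Principle B nor Principle C is at stake; coindexation permitted.
*[Rania₁'s cousin]₂* c-commands the pronoun but from outside its binding domain, and is not c-commanded by it → coindexation permitted.
*Odette₃* c-commands the pronoun within its binding domain → coindexation would violate Principle B.
*Yuki₄*: the pronoun c-commands this R-expression → coindexation would violate Principle C on *Yuki₄*.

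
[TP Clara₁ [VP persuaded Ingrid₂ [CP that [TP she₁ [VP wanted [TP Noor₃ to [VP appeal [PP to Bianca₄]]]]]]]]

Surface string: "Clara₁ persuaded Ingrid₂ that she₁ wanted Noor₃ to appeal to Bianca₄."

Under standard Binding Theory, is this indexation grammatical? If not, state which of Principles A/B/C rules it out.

The two coindexed NPs are *Clara₁* and *she₁*.
*she₁* is a pronoun; nothing c-commands it within its binding domain (the embedded TP.), so Principle B holds trivially.
*Clara₁* is an R-expression; *she₁* does not c-command it, and no other NP shares its index, so Principle C is satisfied.
All principles are respected.

grammatical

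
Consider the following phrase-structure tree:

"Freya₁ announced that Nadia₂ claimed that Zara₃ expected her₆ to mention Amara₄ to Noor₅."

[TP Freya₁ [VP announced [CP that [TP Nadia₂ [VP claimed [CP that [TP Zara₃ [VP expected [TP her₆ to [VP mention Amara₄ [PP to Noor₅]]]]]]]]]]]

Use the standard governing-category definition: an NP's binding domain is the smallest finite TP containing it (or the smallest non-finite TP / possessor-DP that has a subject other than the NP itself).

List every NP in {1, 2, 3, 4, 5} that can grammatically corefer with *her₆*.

{1, 2}

*her* is a pronoun, so Principle B applies: it must be free in its binding domain.
Binding domain of *her₆*: the embedded TP, whose subject is Zara₃.
*Freya₁* c-commands the pronoun but from outside its binding domain, and is not c-commanded by it → coindexation permitted.
*Nadia₂* c-commands the pronoun but from outside its binding domain, and is not c-commanded by it → coindexation permitted.
*Zara₃* c-commands the pronoun within its binding domain → coindexation would violate Principle B.
*Amara₄*: the pronoun c-commands this R-expression → coindexation would violate Principle C on *Amara₄*.
*Noor₅*: the pronoun c-commands this R-expression → coindexation would violate Principle C on *Noor₅*.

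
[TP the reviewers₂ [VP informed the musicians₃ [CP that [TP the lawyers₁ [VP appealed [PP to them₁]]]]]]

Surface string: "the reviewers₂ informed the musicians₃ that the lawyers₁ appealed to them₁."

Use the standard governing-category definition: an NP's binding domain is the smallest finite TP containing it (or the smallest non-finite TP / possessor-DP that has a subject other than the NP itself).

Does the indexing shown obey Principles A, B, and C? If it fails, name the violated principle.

The two coindexed NPs are *the lawyers₁* and *them₁*.
*them₁* is a pronoun. Its binding domain is the embedded TP, whose subject is the lawyers₁.
*the lawyers₁* c-commands it within that domain and carries the same index.
The pronoun is locally bound → Principle B violation.

Principle B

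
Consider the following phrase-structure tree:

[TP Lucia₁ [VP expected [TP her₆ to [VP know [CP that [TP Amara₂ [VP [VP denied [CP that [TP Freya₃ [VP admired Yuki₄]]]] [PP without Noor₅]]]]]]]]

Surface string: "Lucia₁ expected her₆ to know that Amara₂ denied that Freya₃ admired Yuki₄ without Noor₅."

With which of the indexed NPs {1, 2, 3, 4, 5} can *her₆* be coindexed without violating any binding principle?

none

*her* is a pronoun, so Principle B applies: it must be free in its binding domain.
Binding domain of *her₆*: the matrix TP, whose subject is Lucia₁.
*Lucia₁* c-commands the pronoun within its binding domain → coindexation would violate Principle B.
*Amara₂*: the pronoun c-commands this R-expression → coindexation would violate Principle C on *Amara₂*.
*Freya₃*: the pronoun c-commands this R-expression → coindexation would violate Principle C on *Freya₃*.
*Yuki₄*: the pronoun c-commands this R-expression → coindexation would violate Principle C on *Yuki₄*.
*Noor₅*: the pronoun c-commands this R-expression → coindexation would violate Principle C on *Noor₅*.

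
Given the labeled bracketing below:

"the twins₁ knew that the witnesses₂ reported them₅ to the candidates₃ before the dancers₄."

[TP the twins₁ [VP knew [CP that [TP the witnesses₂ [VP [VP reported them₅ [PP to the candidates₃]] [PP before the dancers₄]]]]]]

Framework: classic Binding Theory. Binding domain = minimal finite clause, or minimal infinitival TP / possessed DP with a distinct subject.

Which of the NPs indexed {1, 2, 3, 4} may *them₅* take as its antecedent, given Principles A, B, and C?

{1, 4}

*them* is a pronoun, so Principle B applies: it must be free in its binding domain.
Binding domain of *them₅*: the embedded TP, whose subject is the witnesses₂.
*the twins₁* c-commands the pronoun but from outside its binding domain, and is not c-commanded by it → coindexation permitted.
*the witnesses₂* c-commands the pronoun within its binding domain → coindexation would violate Principle B.
*the candidates₃*: the pronoun c-commands this R-expression → coindexation would violate Principle C on *the candidates₃*.
*the dancers₄* and the pronoun do not c-command one another → neither Principle B nor Principle C is at stake; coindexation permitted.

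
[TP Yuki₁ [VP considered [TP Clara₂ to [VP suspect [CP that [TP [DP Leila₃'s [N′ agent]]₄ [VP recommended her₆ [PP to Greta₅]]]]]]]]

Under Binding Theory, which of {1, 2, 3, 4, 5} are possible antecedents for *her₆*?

{1, 2, 3}

*her* is a pronoun, so Principle B applies: it must be free in its binding domain.
Binding domain of *her₆*: the embedded TP, whose subject is [Leila₃'s agent]₄.
*Yuki₁* c-commands the pronoun but from outside its binding domain, and is not c-commanded by it → coindexation permitted.
*Clara₂* c-commands the pronoun but from outside its binding domain, and is not c-commanded by it → coindexation permitted.
*Leila₃* and the pronoun do not c-command one another → neither Principle B nor Principle C is at stake; coindexation permitted.
*[Leila₃'s agent]₄* c-commands the pronoun within its binding domain → coindexation would violate Principle B.
*Greta₅*: the pronoun c-commands this R-expression → coindexation would violate Principle C on *Greta₅*.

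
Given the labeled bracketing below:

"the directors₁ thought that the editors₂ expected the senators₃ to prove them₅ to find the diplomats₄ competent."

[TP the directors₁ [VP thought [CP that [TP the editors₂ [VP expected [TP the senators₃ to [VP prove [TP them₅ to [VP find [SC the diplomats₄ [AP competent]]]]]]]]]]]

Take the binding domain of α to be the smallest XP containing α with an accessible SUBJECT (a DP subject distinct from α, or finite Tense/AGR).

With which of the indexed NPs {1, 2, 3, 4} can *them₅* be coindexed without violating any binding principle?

{1, 2}

*them* is a pronoun, so Principle B applies: it must be free in its binding domain.
Binding domain of *them₅*: the embedded TP, whose subject is the senators₃.
*the directors₁* c-commands the pronoun but from outside its binding domain, and is not c-commanded by it → coindexation permitted.
*the editors₂* c-commands the pronoun but from outside its binding domain, and is not c-commanded by it → coindexation permitted.
*the senators₃* c-commands the pronoun within its binding domain → coindexation would violate Principle B.
*the diplomats₄*: the pronoun c-commands this R-expression → coindexation would violate Principle C on *the diplomats₄*.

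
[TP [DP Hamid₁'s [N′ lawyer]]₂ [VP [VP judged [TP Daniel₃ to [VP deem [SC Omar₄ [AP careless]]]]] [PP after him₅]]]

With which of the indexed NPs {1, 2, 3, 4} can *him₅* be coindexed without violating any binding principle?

{1, 3, 4}

*him* is a pronoun, so Principle B applies: it must be free in its binding domain.
Binding domain of *him₅*: the matrix TP, whose subject is [Hamid₁'s lawyer]₂.
*Hamid₁* and the pronoun do not c-command one another → neither Principle B nor Principle C is at stake; coindexation permitted.
*[Hamid₁'s lawyer]₂* c-commands the pronoun within its binding domain → coindexation would violate Principle B.
*Daniel₃* and the pronoun do not c-command one another → neither Principle B nor Principle C is at stake; coindexation permitted.
*Omar₄* and the pronoun do not c-command one another → neither Principle B nor Principle C is at stake; coindexation permitted.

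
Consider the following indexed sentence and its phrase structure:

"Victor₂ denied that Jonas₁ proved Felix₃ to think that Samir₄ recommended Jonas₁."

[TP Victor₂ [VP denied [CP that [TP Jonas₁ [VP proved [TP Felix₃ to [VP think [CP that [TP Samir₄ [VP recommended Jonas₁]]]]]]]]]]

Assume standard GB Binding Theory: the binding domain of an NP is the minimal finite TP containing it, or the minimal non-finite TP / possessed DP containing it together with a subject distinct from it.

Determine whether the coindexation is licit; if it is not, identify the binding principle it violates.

The two coindexed NPs are *Jonas₁* (the lower occurrence) and *Jonas₁* (the higher occurrence).
*Jonas₁* (the lower occurrence) is an R-expression. Principle C requires it to be free everywhere.
*Jonas₁* (the higher occurrence) c-commands it and carries the same index.
The R-expression is bound → Principle C violation.

Principle C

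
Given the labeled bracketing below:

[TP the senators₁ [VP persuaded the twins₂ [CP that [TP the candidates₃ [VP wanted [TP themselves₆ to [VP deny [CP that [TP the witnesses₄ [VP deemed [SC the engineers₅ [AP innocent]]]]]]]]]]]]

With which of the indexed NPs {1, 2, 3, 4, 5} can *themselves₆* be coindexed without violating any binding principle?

{3}

*themselves* is an anaphor, so Principle A applies: it must be bound in its binding domain.
Binding domain of *themselves₆*: the embedded TP, whose subject is the candidates₃.
*the senators₁* c-commands the anaphor but is outside its binding domain → cannot satisfy Principle A.
*the twins₂* c-commands the anaphor but is outside its binding domain → cannot satisfy Principle A.
*the candidates₃* c-commands the anaphor within its binding domain → licit binder.
*the witnesses₄* does not c-command the anaphor → cannot bind it.
*the engineers₅* does not c-command the anaphor → cannot bind it.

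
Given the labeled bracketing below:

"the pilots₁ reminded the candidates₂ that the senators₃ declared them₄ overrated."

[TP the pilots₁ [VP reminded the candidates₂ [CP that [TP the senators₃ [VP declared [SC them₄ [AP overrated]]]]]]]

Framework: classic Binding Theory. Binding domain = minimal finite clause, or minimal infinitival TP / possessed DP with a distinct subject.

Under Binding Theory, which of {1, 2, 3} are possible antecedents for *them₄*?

*them* is a pronoun, so Principle B applies: it must be free in its binding domain.
Binding domain of *them₄*: the embedded TP, whose subject is the senators₃.
*the pilots₁* c-commands the pronoun but from outside its binding domain, and is not c-commanded by it → coindexation permitted.
*the candidates₂* c-commands the pronoun but from outside its binding domain, and is not c-commanded by it → coindexation permitted.
*the senators₃* c-commands the pronoun within its binding domain → coindexation would violate Principle B.

{1, 2}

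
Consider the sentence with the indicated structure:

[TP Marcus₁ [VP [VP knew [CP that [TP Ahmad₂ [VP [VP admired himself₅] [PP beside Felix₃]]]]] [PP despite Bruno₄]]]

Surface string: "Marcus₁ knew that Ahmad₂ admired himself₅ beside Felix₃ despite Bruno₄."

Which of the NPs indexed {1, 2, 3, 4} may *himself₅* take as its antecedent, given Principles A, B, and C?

{2}

*himself* is an anaphor, so Principle A applies: it must be bound in its binding domain.
Binding domain of *himself₅*: the embedded TP, whose subject is Ahmad₂.
*Marcus₁* c-commands the anaphor but is outside its binding domain → cannot satisfy Principle A.
*Ahmad₂* c-commands the anaphor within its binding domain → licit binder.
*Felix₃* does not c-command the anaphor → cannot bind it.
*Bruno₄* does not c-command the anaphor → cannot bind it.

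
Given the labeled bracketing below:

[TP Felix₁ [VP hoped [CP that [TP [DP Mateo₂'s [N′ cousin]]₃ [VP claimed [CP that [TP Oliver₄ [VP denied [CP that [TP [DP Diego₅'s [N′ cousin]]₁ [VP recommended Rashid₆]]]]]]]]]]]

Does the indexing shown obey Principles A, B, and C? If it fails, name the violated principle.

Principle C

The two coindexed NPs are *[Diego₅'s cousin]₁* and *Felix₁*.
*[Diego₅'s cousin]₁* is an R-expression. Principle C requires it to be free everywhere.
*Felix₁* c-commands it and carries the same index.
The R-expression is bound → Principle C violation.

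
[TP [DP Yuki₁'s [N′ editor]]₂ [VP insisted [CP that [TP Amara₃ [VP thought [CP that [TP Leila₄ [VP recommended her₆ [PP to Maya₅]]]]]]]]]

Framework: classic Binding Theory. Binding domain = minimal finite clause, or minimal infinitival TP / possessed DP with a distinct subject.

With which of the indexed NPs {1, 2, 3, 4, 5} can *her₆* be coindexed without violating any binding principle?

{1, 2, 3}

*her* is a pronoun, so Principle B applies: it must be free in its binding domain.
Binding domain of *her₆*: the embedded TP, whose subject is Leila₄.
*Yuki₁* and the pronoun do not c-command one another → neither Principle B nor Principle C is at stake; coindexation permitted.
*[Yuki₁'s editor]₂* c-commands the pronoun but from outside its binding domain, and is not c-commanded by it → coindexation permitted.
*Amara₃* c-commands the pronoun but from outside its binding domain, and is not c-commanded by it → coindexation permitted.
*Leila₄* c-commands the pronoun within its binding domain → coindexation would violate Principle B.
*Maya₅*: the pronoun c-commands this R-expression → coindexation would violate Principle C on *Maya₅*.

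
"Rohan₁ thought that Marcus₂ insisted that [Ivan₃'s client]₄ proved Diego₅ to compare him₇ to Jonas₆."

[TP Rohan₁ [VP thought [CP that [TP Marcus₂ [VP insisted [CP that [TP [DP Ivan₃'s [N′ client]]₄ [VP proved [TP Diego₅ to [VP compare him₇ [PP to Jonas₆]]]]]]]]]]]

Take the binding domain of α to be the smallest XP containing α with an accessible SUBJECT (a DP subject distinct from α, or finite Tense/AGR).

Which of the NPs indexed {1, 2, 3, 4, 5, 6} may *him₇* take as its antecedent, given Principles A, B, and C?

{1, 2, 3, 4}

*him* is a pronoun, so Principle B applies: it must be free in its binding domain.
Binding domain of *him₇*: the embedded TP, whose subject is Diego₅.
*Rohan₁* c-commands the pronoun but from outside its binding domain, and is not c-commanded by it → coindexation permitted.
*Marcus₂* c-commands the pronoun but from outside its binding domain, and is not c-commanded by it → coindexation permitted.
*Ivan₃* and the pronoun do not c-command one another → neither Principle B nor Principle C is at stake; coindexation permitted.
*[Ivan₃'s client]₄* c-commands the pronoun but from outside its binding domain, and is not c-commanded by it → coindexation permitted.
*Diego₅* c-commands the pronoun within its binding domain → coindexation would violate Principle B.
*Jonas₆*: the pronoun c-commands this R-expression → coindexation would violate Principle C on *Jonas₆*.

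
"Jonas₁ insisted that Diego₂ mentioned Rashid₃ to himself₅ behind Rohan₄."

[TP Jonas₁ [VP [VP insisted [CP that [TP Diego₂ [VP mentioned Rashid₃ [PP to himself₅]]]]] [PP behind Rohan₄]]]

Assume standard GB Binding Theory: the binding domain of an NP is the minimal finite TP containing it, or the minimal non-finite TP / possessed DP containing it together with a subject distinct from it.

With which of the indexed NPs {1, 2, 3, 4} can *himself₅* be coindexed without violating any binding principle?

*himself* is an anaphor, so Principle A applies: it must be bound in its binding domain.
Binding domain of *himself₅*: the embedded TP, whose subject is Diego₂.
*Jonas₁* c-commands the anaphor but is outside its binding domain → cannot satisfy Principle A.
*Diego₂* c-commands the anaphor within its binding domain → licit binder.
*Rashid₃* c-commands the anaphor within its binding domain → licit binder.
*Rohan₄* does not c-command the anaphor → cannot bind it.

{2, 3}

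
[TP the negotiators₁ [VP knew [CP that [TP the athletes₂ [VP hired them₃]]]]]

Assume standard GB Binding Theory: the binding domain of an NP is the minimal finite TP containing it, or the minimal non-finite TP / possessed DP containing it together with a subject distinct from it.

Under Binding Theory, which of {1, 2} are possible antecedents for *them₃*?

{1}

*them* is a pronoun, so Principle B applies: it must be free in its binding domain.
Binding domain of *them₃*: the embedded TP, whose subject is the athletes₂.
*the negotiators₁* c-commands the pronoun but from outside its binding domain, and is not c-commanded by it → coindexation permitted.
*the athletes₂* c-commands the pronoun within its binding domain → coindexation would violate Principle B.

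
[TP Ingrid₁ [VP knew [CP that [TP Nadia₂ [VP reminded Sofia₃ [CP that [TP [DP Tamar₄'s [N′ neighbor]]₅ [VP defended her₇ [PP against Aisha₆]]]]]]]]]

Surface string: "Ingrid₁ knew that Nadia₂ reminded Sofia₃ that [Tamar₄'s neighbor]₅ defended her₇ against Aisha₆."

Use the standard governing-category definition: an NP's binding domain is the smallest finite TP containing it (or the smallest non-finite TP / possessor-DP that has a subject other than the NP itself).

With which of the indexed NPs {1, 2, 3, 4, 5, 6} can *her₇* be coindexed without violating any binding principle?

{1, 2, 3, 4}

*her* is a pronoun, so Principle B applies: it must be free in its binding domain.
Binding domain of *her₇*: the embedded TP, whose subject is [Tamar₄'s neighbor]₅.
*Ingrid₁* c-commands the pronoun but from outside its binding domain, and is not c-commanded by it → coindexation permitted.
*Nadia₂* c-commands the pronoun but from outside its binding domain, and is not c-commanded by it → coindexation permitted.
*Sofia₃* c-commands the pronoun but from outside its binding domain, and is not c-commanded by it → coindexation permitted.
*Tamar₄* and the pronoun do not c-command one another → neither Principle B nor Principle C is at stake; coindexation permitted.
*[Tamar₄'s neighbor]₅* c-commands the pronoun within its binding domain → coindexation would violate Principle B.
*Aisha₆*: the pronoun c-commands this R-expression → coindexation would violate Principle C on *Aisha₆*.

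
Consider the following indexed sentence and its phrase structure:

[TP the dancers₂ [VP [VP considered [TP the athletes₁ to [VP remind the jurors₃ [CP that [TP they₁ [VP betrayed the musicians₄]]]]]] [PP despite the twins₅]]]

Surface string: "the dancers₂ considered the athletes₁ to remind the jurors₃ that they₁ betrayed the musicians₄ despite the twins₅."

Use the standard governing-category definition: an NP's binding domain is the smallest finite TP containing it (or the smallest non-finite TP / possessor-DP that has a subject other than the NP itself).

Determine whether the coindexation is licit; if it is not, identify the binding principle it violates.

The two coindexed NPs are *the athletes₁* and *they₁*.
*they₁* is a pronoun; nothing c-commands it within its binding domain (the embedded TP.), so Principle B holds trivially.
*the athletes₁* is an R-expression; *they₁* does not c-command it, and no other NP shares its index, so Principle C is satisfied.
All principles are respected.

grammatical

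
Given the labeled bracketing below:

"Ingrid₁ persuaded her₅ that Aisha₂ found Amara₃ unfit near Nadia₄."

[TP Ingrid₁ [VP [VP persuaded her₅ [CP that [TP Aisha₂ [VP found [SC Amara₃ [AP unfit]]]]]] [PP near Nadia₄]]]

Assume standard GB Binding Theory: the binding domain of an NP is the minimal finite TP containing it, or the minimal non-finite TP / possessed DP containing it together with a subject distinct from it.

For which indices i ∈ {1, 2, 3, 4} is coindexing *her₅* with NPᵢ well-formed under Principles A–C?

*her* is a pronoun, so Principle B applies: it must be free in its binding domain.
Binding domain of *her₅*: the matrix TP, whose subject is Ingrid₁.
*Ingrid₁* c-commands the pronoun within its binding domain → coindexation would violate Principle B.
*Aisha₂*: the pronoun c-commands this R-expression → coindexation would violate Principle C on *Aisha₂*.
*Amara₃*: the pronoun c-commands this R-expression → coindexation would violate Principle C on *Amara₃*.
*Nadia₄* and the pronoun do not c-command one another → neither Principle B nor Principle C is at stake; coindexation permitted.

{4}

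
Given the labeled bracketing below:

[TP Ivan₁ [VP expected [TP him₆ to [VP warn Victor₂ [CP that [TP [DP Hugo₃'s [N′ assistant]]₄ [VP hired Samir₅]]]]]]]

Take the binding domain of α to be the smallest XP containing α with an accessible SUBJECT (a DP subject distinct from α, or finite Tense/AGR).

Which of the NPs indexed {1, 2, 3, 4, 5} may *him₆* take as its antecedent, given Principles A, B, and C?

none

*him* is a pronoun, so Principle B applies: it must be free in its binding domain.
Binding domain of *him₆*: the matrix TP, whose subject is Ivan₁.
*Ivan₁* c-commands the pronoun within its binding domain → coindexation would violate Principle B.
*Victor₂*: the pronoun c-commands this R-expression → coindexation would violate Principle C on *Victor₂*.
*Hugo₃*: the pronoun c-commands this R-expression → coindexation would violate Principle C on *Hugo₃*.
*[Hugo₃'s assistant]₄*: the pronoun c-commands this R-expression → coindexation would violate Principle C on *[Hugo₃'s assistant]₄*.
*Samir₅*: the pronoun c-commands this R-expression → coindexation would violate Principle C on *Samir₅*.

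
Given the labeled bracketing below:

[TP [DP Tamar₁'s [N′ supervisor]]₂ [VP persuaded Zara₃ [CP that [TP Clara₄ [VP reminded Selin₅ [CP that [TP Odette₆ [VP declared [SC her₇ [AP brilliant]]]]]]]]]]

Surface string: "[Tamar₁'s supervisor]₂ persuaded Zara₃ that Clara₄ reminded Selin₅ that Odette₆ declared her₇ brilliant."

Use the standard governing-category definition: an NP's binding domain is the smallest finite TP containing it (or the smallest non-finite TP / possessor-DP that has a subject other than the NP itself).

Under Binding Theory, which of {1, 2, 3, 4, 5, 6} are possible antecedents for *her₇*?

{1, 2, 3, 4, 5}

*her* is a pronoun, so Principle B applies: it must be free in its binding domain.
Binding domain of *her₇*: the embedded TP, whose subject is Odette₆.
*Tamar₁* and the pronoun do not c-command one another → neither Principle B nor Principle C is at stake; coindexation permitted.
*[Tamar₁'s supervisor]₂* c-commands the pronoun but from outside its binding domain, and is not c-commanded by it → coindexation permitted.
*Zara₃* c-commands the pronoun but from outside its binding domain, and is not c-commanded by it → coindexation permitted.
*Clara₄* c-commands the pronoun but from outside its binding domain, and is not c-commanded by it → coindexation permitted.
*Selin₅* c-commands the pronoun but from outside its binding domain, and is not c-commanded by it → coindexation permitted.
*Odette₆* c-commands the pronoun within its binding domain → coindexation would violate Principle B.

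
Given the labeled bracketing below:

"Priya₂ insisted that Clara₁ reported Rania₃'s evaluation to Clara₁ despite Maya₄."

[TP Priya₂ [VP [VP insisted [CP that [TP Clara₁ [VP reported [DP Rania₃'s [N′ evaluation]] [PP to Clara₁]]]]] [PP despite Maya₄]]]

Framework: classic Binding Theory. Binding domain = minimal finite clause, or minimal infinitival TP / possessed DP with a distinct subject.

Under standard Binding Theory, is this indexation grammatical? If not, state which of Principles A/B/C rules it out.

The two coindexed NPs are *Clara₁* (the lower occurrence) and *Clara₁* (the higher occurrence).
*Clara₁* (the lower occurrence) is an R-expression. Principle C requires it to be free everywhere.
*Clara₁* (the higher occurrence) c-commands it and carries the same index.
The R-expression is bound → Principle C violation.

Principle C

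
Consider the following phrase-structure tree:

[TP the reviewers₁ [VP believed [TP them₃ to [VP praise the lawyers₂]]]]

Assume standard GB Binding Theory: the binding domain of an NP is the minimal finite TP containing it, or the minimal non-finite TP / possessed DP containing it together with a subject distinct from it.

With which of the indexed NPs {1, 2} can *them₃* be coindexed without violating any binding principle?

*them* is a pronoun, so Principle B applies: it must be free in its binding domain.
Binding domain of *them₃*: the matrix TP, whose subject is the reviewers₁.
*the reviewers₁* c-commands the pronoun within its binding domain → coindexation would violate Principle B.
*the lawyers₂*: the pronoun c-commands this R-expression → coindexation would violate Principle C on *the lawyers₂*.

none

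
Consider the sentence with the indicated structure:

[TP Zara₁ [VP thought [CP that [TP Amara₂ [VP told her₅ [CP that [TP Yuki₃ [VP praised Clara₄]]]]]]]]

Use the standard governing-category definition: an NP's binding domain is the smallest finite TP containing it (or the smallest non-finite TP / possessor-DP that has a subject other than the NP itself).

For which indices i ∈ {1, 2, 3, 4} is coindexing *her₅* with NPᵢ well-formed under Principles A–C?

{1}

*her* is a pronoun, so Principle B applies: it must be free in its binding domain.
Binding domain of *her₅*: the embedded TP, whose subject is Amara₂.
*Zara₁* c-commands the pronoun but from outside its binding domain, and is not c-commanded by it → coindexation permitted.
*Amara₂* c-commands the pronoun within its binding domain → coindexation would violate Principle B.
*Yuki₃*: the pronoun c-commands this R-expression → coindexation would violate Principle C on *Yuki₃*.
*Clara₄*: the pronoun c-commands this R-expression → coindexation would violate Principle C on *Clara₄*.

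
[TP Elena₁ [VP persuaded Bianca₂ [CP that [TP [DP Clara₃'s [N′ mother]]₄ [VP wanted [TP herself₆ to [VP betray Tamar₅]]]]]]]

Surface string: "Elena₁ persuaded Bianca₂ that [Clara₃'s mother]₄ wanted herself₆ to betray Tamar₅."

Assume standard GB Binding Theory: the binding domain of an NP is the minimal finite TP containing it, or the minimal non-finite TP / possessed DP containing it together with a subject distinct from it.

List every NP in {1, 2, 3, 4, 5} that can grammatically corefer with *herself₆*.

*herself* is an anaphor, so Principle A applies: it must be bound in its binding domain.
Binding domain of *herself₆*: the embedded TP, whose subject is [Clara₃'s mother]₄.
*Elena₁* c-commands the anaphor but is outside its binding domain → cannot satisfy Principle A.
*Bianca₂* c-commands the anaphor but is outside its binding domain → cannot satisfy Principle A.
*Clara₃* does not c-command the anaphor → cannot bind it.
*[Clara₃'s mother]₄* c-commands the anaphor within its binding domain → licit binder.
*Tamar₅* does not c-command the anaphor → cannot bind it.

{4}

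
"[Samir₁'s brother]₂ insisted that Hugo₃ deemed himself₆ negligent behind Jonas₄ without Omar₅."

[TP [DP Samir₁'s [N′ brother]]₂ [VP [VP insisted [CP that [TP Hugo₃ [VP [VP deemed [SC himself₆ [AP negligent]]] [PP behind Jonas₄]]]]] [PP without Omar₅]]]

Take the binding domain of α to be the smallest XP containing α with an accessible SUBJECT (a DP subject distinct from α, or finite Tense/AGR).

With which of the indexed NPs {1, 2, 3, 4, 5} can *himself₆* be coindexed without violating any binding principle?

*himself* is an anaphor, so Principle A applies: it must be bound in its binding domain.
Binding domain of *himself₆*: the embedded TP, whose subject is Hugo₃.
*Samir₁* does not c-command the anaphor → cannot bind it.
*[Samir₁'s brother]₂* c-commands the anaphor but is outside its binding domain → cannot satisfy Principle A.
*Hugo₃* c-commands the anaphor within its binding domain → licit binder.
*Jonas₄* does not c-command the anaphor → cannot bind it.
*Omar₅* does not c-command the anaphor → cannot bind it.

{3}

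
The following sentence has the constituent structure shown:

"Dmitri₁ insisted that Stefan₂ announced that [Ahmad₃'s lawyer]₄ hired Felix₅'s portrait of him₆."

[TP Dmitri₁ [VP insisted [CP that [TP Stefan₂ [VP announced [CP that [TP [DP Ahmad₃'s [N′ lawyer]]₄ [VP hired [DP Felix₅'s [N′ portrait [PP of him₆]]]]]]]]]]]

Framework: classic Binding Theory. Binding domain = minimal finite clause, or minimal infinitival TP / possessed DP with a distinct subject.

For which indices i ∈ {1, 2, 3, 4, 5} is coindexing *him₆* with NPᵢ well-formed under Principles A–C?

*him* is a pronoun, so Principle B applies: it must be free in its binding domain.
Binding domain of *him₆*: the possessed DP, whose subject is Felix₅.
*Dmitri₁* c-commands the pronoun but from outside its binding domain, and is not c-commanded by it → coindexation permitted.
*Stefan₂* c-commands the pronoun but from outside its binding domain, and is not c-commanded by it → coindexation permitted.
*Ahmad₃* and the pronoun do not c-command one another → neither Principle B nor Principle C is at stake; coindexation permitted.
*[Ahmad₃'s lawyer]₄* c-commands the pronoun but from outside its binding domain, and is not c-commanded by it → coindexation permitted.
*Felix₅* c-commands the pronoun within its binding domain → coindexation would violate Principle B.

{1, 2, 3, 4}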